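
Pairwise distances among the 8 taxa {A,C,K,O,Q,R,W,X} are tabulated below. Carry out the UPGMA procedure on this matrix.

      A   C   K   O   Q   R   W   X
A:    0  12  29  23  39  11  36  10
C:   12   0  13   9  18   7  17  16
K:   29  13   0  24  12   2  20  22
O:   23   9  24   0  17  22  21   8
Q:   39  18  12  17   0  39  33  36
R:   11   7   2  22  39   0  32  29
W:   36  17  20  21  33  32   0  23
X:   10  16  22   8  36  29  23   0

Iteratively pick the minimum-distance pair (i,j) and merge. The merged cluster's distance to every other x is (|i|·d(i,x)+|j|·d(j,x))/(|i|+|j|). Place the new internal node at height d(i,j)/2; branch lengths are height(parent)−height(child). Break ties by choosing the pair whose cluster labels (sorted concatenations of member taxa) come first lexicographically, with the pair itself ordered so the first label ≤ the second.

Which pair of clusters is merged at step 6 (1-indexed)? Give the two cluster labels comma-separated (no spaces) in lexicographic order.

ACKORX,W

iteration 1: select K,R (d=2); attach at lengths (1, 1); label the merged cluster KR
  updated: d(A,KR)=20, d(C,KR)=10, d(KR,O)=23, d(KR,Q)=51/2, d(KR,W)=26, d(KR,X)=51/2
iteration 2: select O,X (d=8); attach at lengths (4, 4); label the merged cluster OX
  updated: d(A,OX)=33/2, d(C,OX)=25/2, d(KR,OX)=97/4, d(OX,Q)=53/2, d(OX,W)=22
iteration 3: select C,KR (d=10); attach at lengths (5, 4); label the merged cluster CKR
  updated: d(A,CKR)=52/3, d(CKR,OX)=61/3, d(CKR,Q)=23, d(CKR,W)=23
iteration 4: select A,OX (d=33/2); attach at lengths (33/4, 17/4); label the merged cluster AOX
  updated: d(AOX,CKR)=58/3, d(AOX,Q)=92/3, d(AOX,W)=80/3
iteration 5: select AOX,CKR (d=58/3); attach at lengths (17/12, 14/3); label the merged cluster ACKORX
  updated: d(ACKORX,Q)=161/6, d(ACKORX,W)=149/6
iteration 6: select ACKORX,W (d=149/6); attach at lengths (11/4, 149/12); label the merged cluster ACKORWX
  updated: d(ACKORWX,Q)=194/7
iteration 7: select ACKORWX,Q (d=194/7); attach at lengths (121/84, 97/7); label the merged cluster ACKOQRWX
final tree: ((((A:33/4,(O:4,X:4):17/4):17/12,(C:5,(K:1,R:1):4):14/3):11/4,W:149/12):121/84,Q:97/7)
total length: 1429/21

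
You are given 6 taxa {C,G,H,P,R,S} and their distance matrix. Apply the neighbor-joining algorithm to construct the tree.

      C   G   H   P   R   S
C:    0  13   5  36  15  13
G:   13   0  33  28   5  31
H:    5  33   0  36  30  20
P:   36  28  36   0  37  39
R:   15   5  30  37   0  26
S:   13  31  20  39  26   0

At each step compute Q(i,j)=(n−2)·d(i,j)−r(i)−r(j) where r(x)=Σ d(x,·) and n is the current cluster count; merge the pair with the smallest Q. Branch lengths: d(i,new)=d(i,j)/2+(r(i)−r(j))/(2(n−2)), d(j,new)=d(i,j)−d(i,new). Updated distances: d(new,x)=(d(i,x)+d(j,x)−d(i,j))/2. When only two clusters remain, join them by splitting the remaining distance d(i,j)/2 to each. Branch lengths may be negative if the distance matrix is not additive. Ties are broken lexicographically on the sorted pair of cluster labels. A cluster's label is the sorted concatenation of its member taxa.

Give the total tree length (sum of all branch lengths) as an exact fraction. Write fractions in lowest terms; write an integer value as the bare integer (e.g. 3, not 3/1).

iteration 1: select G,R (d=5, Q=-203); attach at lengths (17/8, 23/8); label the merged cluster GR
  updated: d(C,GR)=23/2, d(GR,H)=29, d(GR,P)=30, d(GR,S)=26
iteration 2: select GR,P (d=30, Q=-295/2); attach at lengths (91/12, 269/12); label the merged cluster GPR
  updated: d(C,GPR)=35/4, d(GPR,H)=35/2, d(GPR,S)=35/2
iteration 3: select C,H (d=5, Q=-237/4); attach at lengths (-23/16, 103/16); label the merged cluster CH
  updated: d(CH,GPR)=85/8, d(CH,S)=14
iteration 4: select CH,GPR (d=85/8, Q=-337/8); attach at lengths (57/16, 113/16); label the merged cluster CGHPR
  updated: d(CGHPR,S)=167/16
iteration 5: select CGHPR,S (d=167/16); attach at lengths (167/32, 167/32); label the merged cluster CGHPRS
final tree: (((C:-23/16,H:103/16):57/16,((G:17/8,R:23/8):91/12,P:269/12):113/16):167/32,S:167/32)
total length: 977/16

977/16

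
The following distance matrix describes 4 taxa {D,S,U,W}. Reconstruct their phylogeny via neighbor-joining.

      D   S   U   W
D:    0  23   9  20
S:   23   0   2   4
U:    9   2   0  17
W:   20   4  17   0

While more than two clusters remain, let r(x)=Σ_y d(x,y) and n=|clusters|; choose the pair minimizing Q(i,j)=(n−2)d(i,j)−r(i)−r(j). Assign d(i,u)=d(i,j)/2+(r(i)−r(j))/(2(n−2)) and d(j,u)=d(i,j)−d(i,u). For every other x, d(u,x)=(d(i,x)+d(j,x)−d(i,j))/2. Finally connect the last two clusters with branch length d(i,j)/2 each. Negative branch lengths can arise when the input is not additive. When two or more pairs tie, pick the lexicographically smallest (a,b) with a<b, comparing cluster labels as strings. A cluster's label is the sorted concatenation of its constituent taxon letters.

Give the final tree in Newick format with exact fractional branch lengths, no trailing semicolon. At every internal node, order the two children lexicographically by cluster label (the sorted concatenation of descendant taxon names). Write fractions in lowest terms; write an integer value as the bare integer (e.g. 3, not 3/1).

step 1: merge (D,U) at d=9, Q=-62; branch lengths D→21/2, U→-3/2; new cluster DU
  updated: d(DU,S)=8, d(DU,W)=14
step 2: merge (DU,S) at d=8, Q=-26; branch lengths DU→9, S→-1; new cluster DSU
  updated: d(DSU,W)=5
step 3: merge (DSU,W) at d=5; branch lengths DSU→5/2, W→5/2; new cluster DSUW
final tree: (((D:21/2,U:-3/2):9,S:-1):5/2,W:5/2)
total length: 22

(((D:21/2,U:-3/2):9,S:-1):5/2,W:5/2)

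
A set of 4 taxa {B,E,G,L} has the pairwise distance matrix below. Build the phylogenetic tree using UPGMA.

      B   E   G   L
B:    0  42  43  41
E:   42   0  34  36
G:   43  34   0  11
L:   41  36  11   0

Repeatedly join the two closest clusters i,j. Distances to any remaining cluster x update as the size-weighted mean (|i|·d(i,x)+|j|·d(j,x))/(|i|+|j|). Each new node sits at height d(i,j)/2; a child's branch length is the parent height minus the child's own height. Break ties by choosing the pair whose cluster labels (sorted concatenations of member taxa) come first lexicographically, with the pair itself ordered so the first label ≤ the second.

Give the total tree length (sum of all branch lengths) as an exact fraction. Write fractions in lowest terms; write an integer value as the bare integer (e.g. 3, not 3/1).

step 1: merge (G,L) at d=11; branch lengths G→11/2, L→11/2; new cluster GL
  updated: d(B,GL)=42, d(E,GL)=35
step 2: merge (E,GL) at d=35; branch lengths E→35/2, GL→12; new cluster EGL
  updated: d(B,EGL)=42
step 3: merge (B,EGL) at d=42; branch lengths B→21, EGL→7/2; new cluster BEGL
final tree: (B:21,(E:35/2,(G:11/2,L:11/2):12):7/2)
total length: 65

65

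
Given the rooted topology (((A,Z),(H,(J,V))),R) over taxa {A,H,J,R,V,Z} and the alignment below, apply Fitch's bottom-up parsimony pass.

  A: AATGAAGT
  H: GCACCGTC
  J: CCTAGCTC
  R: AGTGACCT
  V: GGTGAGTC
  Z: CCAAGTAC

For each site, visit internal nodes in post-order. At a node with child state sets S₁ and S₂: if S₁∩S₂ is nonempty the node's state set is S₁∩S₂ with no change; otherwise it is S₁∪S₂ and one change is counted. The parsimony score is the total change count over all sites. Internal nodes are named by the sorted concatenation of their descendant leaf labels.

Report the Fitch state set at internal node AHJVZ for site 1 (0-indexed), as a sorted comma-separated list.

site 0, node AZ: A={A} ∪ Z={C} → {A,C} (+1)
site 0, node JV: J={C} ∪ V={G} → {C,G} (+1)
site 0, node HJV: H={G} ∩ JV={C,G} → {G} (+0)
site 0, node AHJVZ: AZ={A,C} ∪ HJV={G} → {A,C,G} (+1)
site 0, node AHJRVZ: AHJVZ={A,C,G} ∩ R={A} → {A} (+0)
site 1, node AZ: A={A} ∪ Z={C} → {A,C} (+1)
site 1, node JV: J={C} ∪ V={G} → {C,G} (+1)
site 1, node HJV: H={C} ∩ JV={C,G} → {C} (+0)
site 1, node AHJVZ: AZ={A,C} ∩ HJV={C} → {C} (+0)
site 1, node AHJRVZ: AHJVZ={C} ∪ R={G} → {C,G} (+1)
site 2, node AZ: A={T} ∪ Z={A} → {A,T} (+1)
site 2, node JV: J={T} ∩ V={T} → {T} (+0)
site 2, node HJV: H={A} ∪ JV={T} → {A,T} (+1)
site 2, node AHJVZ: AZ={A,T} ∩ HJV={A,T} → {A,T} (+0)
site 2, node AHJRVZ: AHJVZ={A,T} ∩ R={T} → {T} (+0)
site 3, node AZ: A={G} ∪ Z={A} → {A,G} (+1)
site 3, node JV: J={A} ∪ V={G} → {A,G} (+1)
site 3, node HJV: H={C} ∪ JV={A,G} → {A,C,G} (+1)
site 3, node AHJVZ: AZ={A,G} ∩ HJV={A,C,G} → {A,G} (+0)
site 3, node AHJRVZ: AHJVZ={A,G} ∩ R={G} → {G} (+0)
site 4, node AZ: A={A} ∪ Z={G} → {A,G} (+1)
site 4, node JV: J={G} ∪ V={A} → {A,G} (+1)
site 4, node HJV: H={C} ∪ JV={A,G} → {A,C,G} (+1)
site 4, node AHJVZ: AZ={A,G} ∩ HJV={A,C,G} → {A,G} (+0)
site 4, node AHJRVZ: AHJVZ={A,G} ∩ R={A} → {A} (+0)
site 5, node AZ: A={A} ∪ Z={T} → {A,T} (+1)
site 5, node JV: J={C} ∪ V={G} → {C,G} (+1)
site 5, node HJV: H={G} ∩ JV={C,G} → {G} (+0)
site 5, node AHJVZ: AZ={A,T} ∪ HJV={G} → {A,G,T} (+1)
site 5, node AHJRVZ: AHJVZ={A,G,T} ∪ R={C} → {A,C,G,T} (+1)
site 6, node AZ: A={G} ∪ Z={A} → {A,G} (+1)
site 6, node JV: J={T} ∩ V={T} → {T} (+0)
site 6, node HJV: H={T} ∩ JV={T} → {T} (+0)
site 6, node AHJVZ: AZ={A,G} ∪ HJV={T} → {A,G,T} (+1)
site 6, node AHJRVZ: AHJVZ={A,G,T} ∪ R={C} → {A,C,G,T} (+1)
site 7, node AZ: A={T} ∪ Z={C} → {C,T} (+1)
site 7, node JV: J={C} ∩ V={C} → {C} (+0)
site 7, node HJV: H={C} ∩ JV={C} → {C} (+0)
site 7, node AHJVZ: AZ={C,T} ∩ HJV={C} → {C} (+0)
site 7, node AHJRVZ: AHJVZ={C} ∪ R={T} → {C,T} (+1)
per-site changes: [3, 3, 2, 3, 3, 4, 3, 2]; total = 23

C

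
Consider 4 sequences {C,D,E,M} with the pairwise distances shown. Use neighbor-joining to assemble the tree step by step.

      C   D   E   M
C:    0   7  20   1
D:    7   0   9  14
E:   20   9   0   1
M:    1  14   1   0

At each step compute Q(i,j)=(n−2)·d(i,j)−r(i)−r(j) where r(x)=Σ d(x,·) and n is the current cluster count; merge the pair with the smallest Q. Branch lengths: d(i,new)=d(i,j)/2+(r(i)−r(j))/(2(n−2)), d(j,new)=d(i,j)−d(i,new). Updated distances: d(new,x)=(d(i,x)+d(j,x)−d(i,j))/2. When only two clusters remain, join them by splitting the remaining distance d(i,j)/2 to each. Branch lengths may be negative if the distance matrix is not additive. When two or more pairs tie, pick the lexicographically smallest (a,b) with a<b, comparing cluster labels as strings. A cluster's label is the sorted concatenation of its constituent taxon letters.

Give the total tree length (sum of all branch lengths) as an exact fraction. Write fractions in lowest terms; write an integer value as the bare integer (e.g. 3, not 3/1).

15

iteration 1: select C,D (d=7, Q=-44); attach at lengths (3, 4); label the merged cluster CD
  updated: d(CD,E)=11, d(CD,M)=4
iteration 2: select CD,E (d=11, Q=-16); attach at lengths (7, 4); label the merged cluster CDE
  updated: d(CDE,M)=-3
iteration 3: select CDE,M (d=-3); attach at lengths (-3/2, -3/2); label the merged cluster CDEM
final tree: (((C:3,D:4):7,E:4):-3/2,M:-3/2)
total length: 15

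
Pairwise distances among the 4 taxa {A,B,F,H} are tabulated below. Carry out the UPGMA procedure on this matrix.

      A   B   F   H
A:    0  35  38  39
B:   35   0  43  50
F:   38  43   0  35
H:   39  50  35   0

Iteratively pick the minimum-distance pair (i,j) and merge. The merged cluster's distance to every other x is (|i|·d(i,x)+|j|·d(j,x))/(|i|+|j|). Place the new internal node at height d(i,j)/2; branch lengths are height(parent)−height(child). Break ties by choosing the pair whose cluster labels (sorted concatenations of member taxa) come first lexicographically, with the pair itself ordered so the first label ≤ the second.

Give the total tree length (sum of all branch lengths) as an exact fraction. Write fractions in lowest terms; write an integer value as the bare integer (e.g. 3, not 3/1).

155/2

1. join A+B (d=35) ⇒ AB; edges |A|=35/2, |B|=35/2
  updated: d(AB,F)=81/2, d(AB,H)=89/2
2. join F+H (d=35) ⇒ FH; edges |F|=35/2, |H|=35/2
  updated: d(AB,FH)=85/2
3. join AB+FH (d=85/2) ⇒ ABFH; edges |AB|=15/4, |FH|=15/4
final tree: ((A:35/2,B:35/2):15/4,(F:35/2,H:35/2):15/4)
total length: 155/2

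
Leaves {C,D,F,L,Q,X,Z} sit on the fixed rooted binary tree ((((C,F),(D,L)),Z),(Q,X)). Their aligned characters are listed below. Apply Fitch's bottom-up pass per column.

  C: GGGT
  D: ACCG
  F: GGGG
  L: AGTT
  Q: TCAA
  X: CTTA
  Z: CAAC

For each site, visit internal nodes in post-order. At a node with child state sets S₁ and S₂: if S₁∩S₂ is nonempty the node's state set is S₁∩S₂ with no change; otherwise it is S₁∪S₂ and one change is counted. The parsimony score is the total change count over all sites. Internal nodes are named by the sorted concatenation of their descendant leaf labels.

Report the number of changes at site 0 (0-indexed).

CF@0: {G} ∩ {G} = {G} (intersection, +0)
DL@0: {A} ∩ {A} = {A} (intersection, +0)
CDFL@0: {G} ∪ {A} = {A,G} (union, +1)
CDFLZ@0: {A,G} ∪ {C} = {A,C,G} (union, +1)
QX@0: {T} ∪ {C} = {C,T} (union, +1)
CDFLQXZ@0: {A,C,G} ∩ {C,T} = {C} (intersection, +0)
CF@1: {G} ∩ {G} = {G} (intersection, +0)
DL@1: {C} ∪ {G} = {C,G} (union, +1)
CDFL@1: {G} ∩ {C,G} = {G} (intersection, +0)
CDFLZ@1: {G} ∪ {A} = {A,G} (union, +1)
QX@1: {C} ∪ {T} = {C,T} (union, +1)
CDFLQXZ@1: {A,G} ∪ {C,T} = {A,C,G,T} (union, +1)
CF@2: {G} ∩ {G} = {G} (intersection, +0)
DL@2: {C} ∪ {T} = {C,T} (union, +1)
CDFL@2: {G} ∪ {C,T} = {C,G,T} (union, +1)
CDFLZ@2: {C,G,T} ∪ {A} = {A,C,G,T} (union, +1)
QX@2: {A} ∪ {T} = {A,T} (union, +1)
CDFLQXZ@2: {A,C,G,T} ∩ {A,T} = {A,T} (intersection, +0)
CF@3: {T} ∪ {G} = {G,T} (union, +1)
DL@3: {G} ∪ {T} = {G,T} (union, +1)
CDFL@3: {G,T} ∩ {G,T} = {G,T} (intersection, +0)
CDFLZ@3: {G,T} ∪ {C} = {C,G,T} (union, +1)
QX@3: {A} ∩ {A} = {A} (intersection, +0)
CDFLQXZ@3: {C,G,T} ∪ {A} = {A,C,G,T} (union, +1)
per-site changes: [3, 4, 4, 4]; total = 15

3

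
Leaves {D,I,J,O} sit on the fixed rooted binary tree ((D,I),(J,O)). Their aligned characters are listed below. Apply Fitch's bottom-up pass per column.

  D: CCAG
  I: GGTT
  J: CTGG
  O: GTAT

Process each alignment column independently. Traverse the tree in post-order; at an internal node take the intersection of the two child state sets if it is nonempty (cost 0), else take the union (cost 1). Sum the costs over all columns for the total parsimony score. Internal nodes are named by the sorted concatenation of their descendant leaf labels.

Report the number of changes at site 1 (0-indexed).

site 0, node DI: D={C} ∪ I={G} → {C,G} (+1)
site 0, node JO: J={C} ∪ O={G} → {C,G} (+1)
site 0, node DIJO: DI={C,G} ∩ JO={C,G} → {C,G} (+0)
site 1, node DI: D={C} ∪ I={G} → {C,G} (+1)
site 1, node JO: J={T} ∩ O={T} → {T} (+0)
site 1, node DIJO: DI={C,G} ∪ JO={T} → {C,G,T} (+1)
site 2, node DI: D={A} ∪ I={T} → {A,T} (+1)
site 2, node JO: J={G} ∪ O={A} → {A,G} (+1)
site 2, node DIJO: DI={A,T} ∩ JO={A,G} → {A} (+0)
site 3, node DI: D={G} ∪ I={T} → {G,T} (+1)
site 3, node JO: J={G} ∪ O={T} → {G,T} (+1)
site 3, node DIJO: DI={G,T} ∩ JO={G,T} → {G,T} (+0)
per-site changes: [2, 2, 2, 2]; total = 8

2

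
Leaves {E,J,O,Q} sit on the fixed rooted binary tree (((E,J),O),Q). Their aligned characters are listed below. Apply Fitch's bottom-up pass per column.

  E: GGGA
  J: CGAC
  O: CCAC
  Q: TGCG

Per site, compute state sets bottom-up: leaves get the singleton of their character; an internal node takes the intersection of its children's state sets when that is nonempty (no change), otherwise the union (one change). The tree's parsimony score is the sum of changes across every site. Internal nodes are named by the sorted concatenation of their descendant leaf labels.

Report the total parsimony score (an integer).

site 0, node EJ: E={G} ∪ J={C} → {C,G} (+1)
site 0, node EJO: EJ={C,G} ∩ O={C} → {C} (+0)
site 0, node EJOQ: EJO={C} ∪ Q={T} → {C,T} (+1)
site 1, node EJ: E={G} ∩ J={G} → {G} (+0)
site 1, node EJO: EJ={G} ∪ O={C} → {C,G} (+1)
site 1, node EJOQ: EJO={C,G} ∩ Q={G} → {G} (+0)
site 2, node EJ: E={G} ∪ J={A} → {A,G} (+1)
site 2, node EJO: EJ={A,G} ∩ O={A} → {A} (+0)
site 2, node EJOQ: EJO={A} ∪ Q={C} → {A,C} (+1)
site 3, node EJ: E={A} ∪ J={C} → {A,C} (+1)
site 3, node EJO: EJ={A,C} ∩ O={C} → {C} (+0)
site 3, node EJOQ: EJO={C} ∪ Q={G} → {C,G} (+1)
per-site changes: [2, 1, 2, 2]; total = 7

7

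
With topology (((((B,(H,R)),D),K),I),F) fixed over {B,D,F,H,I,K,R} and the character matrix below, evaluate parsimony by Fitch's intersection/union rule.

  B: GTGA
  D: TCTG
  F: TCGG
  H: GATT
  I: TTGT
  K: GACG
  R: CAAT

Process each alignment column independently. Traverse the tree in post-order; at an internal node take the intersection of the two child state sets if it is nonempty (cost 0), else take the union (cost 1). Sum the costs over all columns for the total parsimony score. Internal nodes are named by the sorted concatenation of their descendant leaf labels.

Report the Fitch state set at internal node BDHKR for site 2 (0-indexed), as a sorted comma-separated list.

C,T

site 0, node HR: H={G} ∪ R={C} → {C,G} (+1)
site 0, node BHR: B={G} ∩ HR={C,G} → {G} (+0)
site 0, node BDHR: BHR={G} ∪ D={T} → {G,T} (+1)
site 0, node BDHKR: BDHR={G,T} ∩ K={G} → {G} (+0)
site 0, node BDHIKR: BDHKR={G} ∪ I={T} → {G,T} (+1)
site 0, node BDFHIKR: BDHIKR={G,T} ∩ F={T} → {T} (+0)
site 1, node HR: H={A} ∩ R={A} → {A} (+0)
site 1, node BHR: B={T} ∪ HR={A} → {A,T} (+1)
site 1, node BDHR: BHR={A,T} ∪ D={C} → {A,C,T} (+1)
site 1, node BDHKR: BDHR={A,C,T} ∩ K={A} → {A} (+0)
site 1, node BDHIKR: BDHKR={A} ∪ I={T} → {A,T} (+1)
site 1, node BDFHIKR: BDHIKR={A,T} ∪ F={C} → {A,C,T} (+1)
site 2, node HR: H={T} ∪ R={A} → {A,T} (+1)
site 2, node BHR: B={G} ∪ HR={A,T} → {A,G,T} (+1)
site 2, node BDHR: BHR={A,G,T} ∩ D={T} → {T} (+0)
site 2, node BDHKR: BDHR={T} ∪ K={C} → {C,T} (+1)
site 2, node BDHIKR: BDHKR={C,T} ∪ I={G} → {C,G,T} (+1)
site 2, node BDFHIKR: BDHIKR={C,G,T} ∩ F={G} → {G} (+0)
site 3, node HR: H={T} ∩ R={T} → {T} (+0)
site 3, node BHR: B={A} ∪ HR={T} → {A,T} (+1)
site 3, node BDHR: BHR={A,T} ∪ D={G} → {A,G,T} (+1)
site 3, node BDHKR: BDHR={A,G,T} ∩ K={G} → {G} (+0)
site 3, node BDHIKR: BDHKR={G} ∪ I={T} → {G,T} (+1)
site 3, node BDFHIKR: BDHIKR={G,T} ∩ F={G} → {G} (+0)
per-site changes: [3, 4, 4, 3]; total = 14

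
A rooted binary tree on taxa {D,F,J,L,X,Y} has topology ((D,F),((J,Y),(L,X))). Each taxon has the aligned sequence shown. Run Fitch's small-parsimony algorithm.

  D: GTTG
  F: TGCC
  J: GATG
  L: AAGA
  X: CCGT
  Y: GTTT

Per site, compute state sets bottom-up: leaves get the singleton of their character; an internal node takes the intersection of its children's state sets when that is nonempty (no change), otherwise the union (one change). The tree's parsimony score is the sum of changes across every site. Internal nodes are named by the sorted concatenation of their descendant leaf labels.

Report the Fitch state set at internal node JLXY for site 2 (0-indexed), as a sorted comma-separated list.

G,T

site 0, node DF: D={G} ∪ F={T} → {G,T} (+1)
site 0, node JY: J={G} ∩ Y={G} → {G} (+0)
site 0, node LX: L={A} ∪ X={C} → {A,C} (+1)
site 0, node JLXY: JY={G} ∪ LX={A,C} → {A,C,G} (+1)
site 0, node DFJLXY: DF={G,T} ∩ JLXY={A,C,G} → {G} (+0)
site 1, node DF: D={T} ∪ F={G} → {G,T} (+1)
site 1, node JY: J={A} ∪ Y={T} → {A,T} (+1)
site 1, node LX: L={A} ∪ X={C} → {A,C} (+1)
site 1, node JLXY: JY={A,T} ∩ LX={A,C} → {A} (+0)
site 1, node DFJLXY: DF={G,T} ∪ JLXY={A} → {A,G,T} (+1)
site 2, node DF: D={T} ∪ F={C} → {C,T} (+1)
site 2, node JY: J={T} ∩ Y={T} → {T} (+0)
site 2, node LX: L={G} ∩ X={G} → {G} (+0)
site 2, node JLXY: JY={T} ∪ LX={G} → {G,T} (+1)
site 2, node DFJLXY: DF={C,T} ∩ JLXY={G,T} → {T} (+0)
site 3, node DF: D={G} ∪ F={C} → {C,G} (+1)
site 3, node JY: J={G} ∪ Y={T} → {G,T} (+1)
site 3, node LX: L={A} ∪ X={T} → {A,T} (+1)
site 3, node JLXY: JY={G,T} ∩ LX={A,T} → {T} (+0)
site 3, node DFJLXY: DF={C,G} ∪ JLXY={T} → {C,G,T} (+1)
per-site changes: [3, 4, 2, 4]; total = 13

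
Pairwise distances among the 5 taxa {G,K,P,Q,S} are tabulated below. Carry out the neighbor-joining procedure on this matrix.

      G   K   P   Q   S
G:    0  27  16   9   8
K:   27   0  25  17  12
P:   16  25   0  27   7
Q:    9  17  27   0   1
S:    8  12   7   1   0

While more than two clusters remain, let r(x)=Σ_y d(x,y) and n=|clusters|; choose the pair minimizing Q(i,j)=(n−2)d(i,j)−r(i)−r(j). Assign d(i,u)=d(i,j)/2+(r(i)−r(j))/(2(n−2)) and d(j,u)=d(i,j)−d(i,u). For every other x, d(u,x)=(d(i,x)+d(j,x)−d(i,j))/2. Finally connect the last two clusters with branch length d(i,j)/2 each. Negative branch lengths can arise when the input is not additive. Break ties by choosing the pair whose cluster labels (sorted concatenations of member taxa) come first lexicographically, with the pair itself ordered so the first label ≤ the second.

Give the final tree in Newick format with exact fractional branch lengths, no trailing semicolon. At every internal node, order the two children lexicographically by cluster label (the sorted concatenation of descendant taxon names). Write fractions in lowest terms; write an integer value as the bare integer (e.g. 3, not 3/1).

1. join G+P (d=16, Q=-87) ⇒ GP; edges |G|=11/2, |P|=21/2
  updated: d(GP,K)=18, d(GP,Q)=10, d(GP,S)=-1/2
2. join GP+S (d=-1/2, Q=-41) ⇒ GPS; edges |GP|=7/2, |S|=-4
  updated: d(GPS,K)=61/4, d(GPS,Q)=23/4
3. join GPS+K (d=61/4, Q=-38) ⇒ GKPS; edges |GPS|=2, |K|=53/4
  updated: d(GKPS,Q)=15/4
4. join GKPS+Q (d=15/4) ⇒ GKPQS; edges |GKPS|=15/8, |Q|=15/8
final tree: ((((G:11/2,P:21/2):7/2,S:-4):2,K:53/4):15/8,Q:15/8)
total length: 69/2

((((G:11/2,P:21/2):7/2,S:-4):2,K:53/4):15/8,Q:15/8)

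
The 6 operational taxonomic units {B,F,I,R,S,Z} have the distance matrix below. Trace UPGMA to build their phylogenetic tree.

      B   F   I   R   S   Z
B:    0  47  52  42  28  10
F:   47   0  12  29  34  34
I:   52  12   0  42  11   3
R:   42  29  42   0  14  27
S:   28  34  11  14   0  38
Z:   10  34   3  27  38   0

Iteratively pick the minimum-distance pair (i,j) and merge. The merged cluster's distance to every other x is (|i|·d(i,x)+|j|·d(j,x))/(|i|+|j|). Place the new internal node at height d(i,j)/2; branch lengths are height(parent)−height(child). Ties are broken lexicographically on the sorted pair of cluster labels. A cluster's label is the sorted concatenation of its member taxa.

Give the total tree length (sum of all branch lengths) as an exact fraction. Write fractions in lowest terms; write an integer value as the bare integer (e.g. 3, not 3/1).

4253/60

step 1: merge (I,Z) at d=3; branch lengths I→3/2, Z→3/2; new cluster IZ
  updated: d(B,IZ)=31, d(F,IZ)=23, d(IZ,R)=69/2, d(IZ,S)=49/2
step 2: merge (R,S) at d=14; branch lengths R→7, S→7; new cluster RS
  updated: d(B,RS)=35, d(F,RS)=63/2, d(IZ,RS)=59/2
step 3: merge (F,IZ) at d=23; branch lengths F→23/2, IZ→10; new cluster FIZ
  updated: d(B,FIZ)=109/3, d(FIZ,RS)=181/6
step 4: merge (FIZ,RS) at d=181/6; branch lengths FIZ→43/12, RS→97/12; new cluster FIRSZ
  updated: d(B,FIRSZ)=179/5
step 5: merge (B,FIRSZ) at d=179/5; branch lengths B→179/10, FIRSZ→169/60; new cluster BFIRSZ
final tree: (B:179/10,((F:23/2,(I:3/2,Z:3/2):10):43/12,(R:7,S:7):97/12):169/60)
total length: 4253/60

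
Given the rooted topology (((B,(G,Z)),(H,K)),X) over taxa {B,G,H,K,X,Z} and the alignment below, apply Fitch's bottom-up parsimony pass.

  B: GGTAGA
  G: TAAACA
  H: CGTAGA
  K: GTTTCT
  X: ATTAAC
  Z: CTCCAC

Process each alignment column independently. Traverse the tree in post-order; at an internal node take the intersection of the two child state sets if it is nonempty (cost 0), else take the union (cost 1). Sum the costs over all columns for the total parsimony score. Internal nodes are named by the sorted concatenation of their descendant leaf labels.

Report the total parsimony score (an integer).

18

[col 0] GZ: children G:{T}, Z:{C} ∪→ {C,T}; cost 1
[col 0] BGZ: children B:{G}, GZ:{C,T} ∪→ {C,G,T}; cost 1
[col 0] HK: children H:{C}, K:{G} ∪→ {C,G}; cost 1
[col 0] BGHKZ: children BGZ:{C,G,T}, HK:{C,G} ∩→ {C,G}; cost 0
[col 0] BGHKXZ: children BGHKZ:{C,G}, X:{A} ∪→ {A,C,G}; cost 1
[col 1] GZ: children G:{A}, Z:{T} ∪→ {A,T}; cost 1
[col 1] BGZ: children B:{G}, GZ:{A,T} ∪→ {A,G,T}; cost 1
[col 1] HK: children H:{G}, K:{T} ∪→ {G,T}; cost 1
[col 1] BGHKZ: children BGZ:{A,G,T}, HK:{G,T} ∩→ {G,T}; cost 0
[col 1] BGHKXZ: children BGHKZ:{G,T}, X:{T} ∩→ {T}; cost 0
[col 2] GZ: children G:{A}, Z:{C} ∪→ {A,C}; cost 1
[col 2] BGZ: children B:{T}, GZ:{A,C} ∪→ {A,C,T}; cost 1
[col 2] HK: children H:{T}, K:{T} ∩→ {T}; cost 0
[col 2] BGHKZ: children BGZ:{A,C,T}, HK:{T} ∩→ {T}; cost 0
[col 2] BGHKXZ: children BGHKZ:{T}, X:{T} ∩→ {T}; cost 0
[col 3] GZ: children G:{A}, Z:{C} ∪→ {A,C}; cost 1
[col 3] BGZ: children B:{A}, GZ:{A,C} ∩→ {A}; cost 0
[col 3] HK: children H:{A}, K:{T} ∪→ {A,T}; cost 1
[col 3] BGHKZ: children BGZ:{A}, HK:{A,T} ∩→ {A}; cost 0
[col 3] BGHKXZ: children BGHKZ:{A}, X:{A} ∩→ {A}; cost 0
[col 4] GZ: children G:{C}, Z:{A} ∪→ {A,C}; cost 1
[col 4] BGZ: children B:{G}, GZ:{A,C} ∪→ {A,C,G}; cost 1
[col 4] HK: children H:{G}, K:{C} ∪→ {C,G}; cost 1
[col 4] BGHKZ: children BGZ:{A,C,G}, HK:{C,G} ∩→ {C,G}; cost 0
[col 4] BGHKXZ: children BGHKZ:{C,G}, X:{A} ∪→ {A,C,G}; cost 1
[col 5] GZ: children G:{A}, Z:{C} ∪→ {A,C}; cost 1
[col 5] BGZ: children B:{A}, GZ:{A,C} ∩→ {A}; cost 0
[col 5] HK: children H:{A}, K:{T} ∪→ {A,T}; cost 1
[col 5] BGHKZ: children BGZ:{A}, HK:{A,T} ∩→ {A}; cost 0
[col 5] BGHKXZ: children BGHKZ:{A}, X:{C} ∪→ {A,C}; cost 1
per-site changes: [4, 3, 2, 2, 4, 3]; total = 18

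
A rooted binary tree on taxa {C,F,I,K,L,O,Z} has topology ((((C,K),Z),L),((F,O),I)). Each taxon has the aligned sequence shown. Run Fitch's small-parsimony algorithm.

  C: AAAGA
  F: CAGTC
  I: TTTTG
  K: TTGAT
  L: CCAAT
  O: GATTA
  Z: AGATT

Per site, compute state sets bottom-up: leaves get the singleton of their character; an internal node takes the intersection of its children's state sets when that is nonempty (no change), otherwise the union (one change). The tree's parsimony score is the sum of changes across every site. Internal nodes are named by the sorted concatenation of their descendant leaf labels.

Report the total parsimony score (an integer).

[col 0] CK: children C:{A}, K:{T} ∪→ {A,T}; cost 1
[col 0] CKZ: children CK:{A,T}, Z:{A} ∩→ {A}; cost 0
[col 0] CKLZ: children CKZ:{A}, L:{C} ∪→ {A,C}; cost 1
[col 0] FO: children F:{C}, O:{G} ∪→ {C,G}; cost 1
[col 0] FIO: children FO:{C,G}, I:{T} ∪→ {C,G,T}; cost 1
[col 0] CFIKLOZ: children CKLZ:{A,C}, FIO:{C,G,T} ∩→ {C}; cost 0
[col 1] CK: children C:{A}, K:{T} ∪→ {A,T}; cost 1
[col 1] CKZ: children CK:{A,T}, Z:{G} ∪→ {A,G,T}; cost 1
[col 1] CKLZ: children CKZ:{A,G,T}, L:{C} ∪→ {A,C,G,T}; cost 1
[col 1] FO: children F:{A}, O:{A} ∩→ {A}; cost 0
[col 1] FIO: children FO:{A}, I:{T} ∪→ {A,T}; cost 1
[col 1] CFIKLOZ: children CKLZ:{A,C,G,T}, FIO:{A,T} ∩→ {A,T}; cost 0
[col 2] CK: children C:{A}, K:{G} ∪→ {A,G}; cost 1
[col 2] CKZ: children CK:{A,G}, Z:{A} ∩→ {A}; cost 0
[col 2] CKLZ: children CKZ:{A}, L:{A} ∩→ {A}; cost 0
[col 2] FO: children F:{G}, O:{T} ∪→ {G,T}; cost 1
[col 2] FIO: children FO:{G,T}, I:{T} ∩→ {T}; cost 0
[col 2] CFIKLOZ: children CKLZ:{A}, FIO:{T} ∪→ {A,T}; cost 1
[col 3] CK: children C:{G}, K:{A} ∪→ {A,G}; cost 1
[col 3] CKZ: children CK:{A,G}, Z:{T} ∪→ {A,G,T}; cost 1
[col 3] CKLZ: children CKZ:{A,G,T}, L:{A} ∩→ {A}; cost 0
[col 3] FO: children F:{T}, O:{T} ∩→ {T}; cost 0
[col 3] FIO: children FO:{T}, I:{T} ∩→ {T}; cost 0
[col 3] CFIKLOZ: children CKLZ:{A}, FIO:{T} ∪→ {A,T}; cost 1
[col 4] CK: children C:{A}, K:{T} ∪→ {A,T}; cost 1
[col 4] CKZ: children CK:{A,T}, Z:{T} ∩→ {T}; cost 0
[col 4] CKLZ: children CKZ:{T}, L:{T} ∩→ {T}; cost 0
[col 4] FO: children F:{C}, O:{A} ∪→ {A,C}; cost 1
[col 4] FIO: children FO:{A,C}, I:{G} ∪→ {A,C,G}; cost 1
[col 4] CFIKLOZ: children CKLZ:{T}, FIO:{A,C,G} ∪→ {A,C,G,T}; cost 1
per-site changes: [4, 4, 3, 3, 4]; total = 18

18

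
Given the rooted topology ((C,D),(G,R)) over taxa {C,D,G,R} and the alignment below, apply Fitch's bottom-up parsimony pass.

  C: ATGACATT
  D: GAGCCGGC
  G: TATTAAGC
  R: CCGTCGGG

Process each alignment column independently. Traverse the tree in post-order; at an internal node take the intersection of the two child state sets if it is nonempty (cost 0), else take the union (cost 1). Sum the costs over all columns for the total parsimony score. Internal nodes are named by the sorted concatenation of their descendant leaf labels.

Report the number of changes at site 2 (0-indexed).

CD@0: {A} ∪ {G} = {A,G} (union, +1)
GR@0: {T} ∪ {C} = {C,T} (union, +1)
CDGR@0: {A,G} ∪ {C,T} = {A,C,G,T} (union, +1)
CD@1: {T} ∪ {A} = {A,T} (union, +1)
GR@1: {A} ∪ {C} = {A,C} (union, +1)
CDGR@1: {A,T} ∩ {A,C} = {A} (intersection, +0)
CD@2: {G} ∩ {G} = {G} (intersection, +0)
GR@2: {T} ∪ {G} = {G,T} (union, +1)
CDGR@2: {G} ∩ {G,T} = {G} (intersection, +0)
CD@3: {A} ∪ {C} = {A,C} (union, +1)
GR@3: {T} ∩ {T} = {T} (intersection, +0)
CDGR@3: {A,C} ∪ {T} = {A,C,T} (union, +1)
CD@4: {C} ∩ {C} = {C} (intersection, +0)
GR@4: {A} ∪ {C} = {A,C} (union, +1)
CDGR@4: {C} ∩ {A,C} = {C} (intersection, +0)
CD@5: {A} ∪ {G} = {A,G} (union, +1)
GR@5: {A} ∪ {G} = {A,G} (union, +1)
CDGR@5: {A,G} ∩ {A,G} = {A,G} (intersection, +0)
CD@6: {T} ∪ {G} = {G,T} (union, +1)
GR@6: {G} ∩ {G} = {G} (intersection, +0)
CDGR@6: {G,T} ∩ {G} = {G} (intersection, +0)
CD@7: {T} ∪ {C} = {C,T} (union, +1)
GR@7: {C} ∪ {G} = {C,G} (union, +1)
CDGR@7: {C,T} ∩ {C,G} = {C} (intersection, +0)
per-site changes: [3, 2, 1, 2, 1, 2, 1, 2]; total = 14

1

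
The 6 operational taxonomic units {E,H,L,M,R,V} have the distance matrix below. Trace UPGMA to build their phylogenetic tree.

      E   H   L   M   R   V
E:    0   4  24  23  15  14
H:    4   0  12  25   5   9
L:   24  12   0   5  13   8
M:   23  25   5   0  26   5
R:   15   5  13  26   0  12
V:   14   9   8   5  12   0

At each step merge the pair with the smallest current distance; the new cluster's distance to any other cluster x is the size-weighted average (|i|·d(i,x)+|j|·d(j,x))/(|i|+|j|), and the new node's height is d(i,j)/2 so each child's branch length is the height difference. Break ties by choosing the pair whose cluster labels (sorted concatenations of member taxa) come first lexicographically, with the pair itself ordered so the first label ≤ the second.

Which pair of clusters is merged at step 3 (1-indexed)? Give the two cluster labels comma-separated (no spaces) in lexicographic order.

step 1: merge (E,H) at d=4; branch lengths E→2, H→2; new cluster EH
  updated: d(EH,L)=18, d(EH,M)=24, d(EH,R)=10, d(EH,V)=23/2
step 2: merge (L,M) at d=5; branch lengths L→5/2, M→5/2; new cluster LM
  updated: d(EH,LM)=21, d(LM,R)=39/2, d(LM,V)=13/2
step 3: merge (LM,V) at d=13/2; branch lengths LM→3/4, V→13/4; new cluster LMV
  updated: d(EH,LMV)=107/6, d(LMV,R)=17
step 4: merge (EH,R) at d=10; branch lengths EH→3, R→5; new cluster EHR
  updated: d(EHR,LMV)=158/9
step 5: merge (EHR,LMV) at d=158/9; branch lengths EHR→34/9, LMV→199/36; new cluster EHLMRV
final tree: (((E:2,H:2):3,R:5):34/9,((L:5/2,M:5/2):3/4,V:13/4):199/36)
total length: 1091/36

LM,V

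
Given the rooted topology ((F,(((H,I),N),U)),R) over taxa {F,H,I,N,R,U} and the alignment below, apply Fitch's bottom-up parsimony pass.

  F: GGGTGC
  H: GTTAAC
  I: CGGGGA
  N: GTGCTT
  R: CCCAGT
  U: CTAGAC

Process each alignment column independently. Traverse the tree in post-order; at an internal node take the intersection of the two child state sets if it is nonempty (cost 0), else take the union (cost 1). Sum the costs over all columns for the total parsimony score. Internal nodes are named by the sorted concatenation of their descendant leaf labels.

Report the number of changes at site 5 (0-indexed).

[col 0] HI: children H:{G}, I:{C} ∪→ {C,G}; cost 1
[col 0] HIN: children HI:{C,G}, N:{G} ∩→ {G}; cost 0
[col 0] HINU: children HIN:{G}, U:{C} ∪→ {C,G}; cost 1
[col 0] FHINU: children F:{G}, HINU:{C,G} ∩→ {G}; cost 0
[col 0] FHINRU: children FHINU:{G}, R:{C} ∪→ {C,G}; cost 1
[col 1] HI: children H:{T}, I:{G} ∪→ {G,T}; cost 1
[col 1] HIN: children HI:{G,T}, N:{T} ∩→ {T}; cost 0
[col 1] HINU: children HIN:{T}, U:{T} ∩→ {T}; cost 0
[col 1] FHINU: children F:{G}, HINU:{T} ∪→ {G,T}; cost 1
[col 1] FHINRU: children FHINU:{G,T}, R:{C} ∪→ {C,G,T}; cost 1
[col 2] HI: children H:{T}, I:{G} ∪→ {G,T}; cost 1
[col 2] HIN: children HI:{G,T}, N:{G} ∩→ {G}; cost 0
[col 2] HINU: children HIN:{G}, U:{A} ∪→ {A,G}; cost 1
[col 2] FHINU: children F:{G}, HINU:{A,G} ∩→ {G}; cost 0
[col 2] FHINRU: children FHINU:{G}, R:{C} ∪→ {C,G}; cost 1
[col 3] HI: children H:{A}, I:{G} ∪→ {A,G}; cost 1
[col 3] HIN: children HI:{A,G}, N:{C} ∪→ {A,C,G}; cost 1
[col 3] HINU: children HIN:{A,C,G}, U:{G} ∩→ {G}; cost 0
[col 3] FHINU: children F:{T}, HINU:{G} ∪→ {G,T}; cost 1
[col 3] FHINRU: children FHINU:{G,T}, R:{A} ∪→ {A,G,T}; cost 1
[col 4] HI: children H:{A}, I:{G} ∪→ {A,G}; cost 1
[col 4] HIN: children HI:{A,G}, N:{T} ∪→ {A,G,T}; cost 1
[col 4] HINU: children HIN:{A,G,T}, U:{A} ∩→ {A}; cost 0
[col 4] FHINU: children F:{G}, HINU:{A} ∪→ {A,G}; cost 1
[col 4] FHINRU: children FHINU:{A,G}, R:{G} ∩→ {G}; cost 0
[col 5] HI: children H:{C}, I:{A} ∪→ {A,C}; cost 1
[col 5] HIN: children HI:{A,C}, N:{T} ∪→ {A,C,T}; cost 1
[col 5] HINU: children HIN:{A,C,T}, U:{C} ∩→ {C}; cost 0
[col 5] FHINU: children F:{C}, HINU:{C} ∩→ {C}; cost 0
[col 5] FHINRU: children FHINU:{C}, R:{T} ∪→ {C,T}; cost 1
per-site changes: [3, 3, 3, 4, 3, 3]; total = 19

3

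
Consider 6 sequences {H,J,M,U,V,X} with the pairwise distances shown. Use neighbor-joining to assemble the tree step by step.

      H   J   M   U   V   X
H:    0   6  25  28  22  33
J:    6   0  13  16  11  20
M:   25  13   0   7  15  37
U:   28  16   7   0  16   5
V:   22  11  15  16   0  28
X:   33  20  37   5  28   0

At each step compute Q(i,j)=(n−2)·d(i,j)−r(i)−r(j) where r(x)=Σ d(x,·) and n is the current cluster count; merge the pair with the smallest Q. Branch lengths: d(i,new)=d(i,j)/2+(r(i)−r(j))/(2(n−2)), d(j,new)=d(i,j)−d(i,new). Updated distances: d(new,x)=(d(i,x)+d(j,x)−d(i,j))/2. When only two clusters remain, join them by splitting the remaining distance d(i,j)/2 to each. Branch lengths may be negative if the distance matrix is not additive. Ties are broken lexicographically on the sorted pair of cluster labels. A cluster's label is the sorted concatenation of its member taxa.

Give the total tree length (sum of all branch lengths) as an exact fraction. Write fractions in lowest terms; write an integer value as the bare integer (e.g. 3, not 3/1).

step 1: merge (U,X) at d=5, Q=-175; branch lengths U→-31/8, X→71/8; new cluster UX
  updated: d(H,UX)=28, d(J,UX)=31/2, d(M,UX)=39/2, d(UX,V)=39/2
step 2: merge (H,J) at d=6, Q=-217/2; branch lengths H→107/12, J→-35/12; new cluster HJ
  updated: d(HJ,M)=16, d(HJ,UX)=75/4, d(HJ,V)=27/2
step 3: merge (HJ,V) at d=27/2, Q=-277/4; branch lengths HJ→109/16, V→107/16; new cluster HJV
  updated: d(HJV,M)=35/4, d(HJV,UX)=99/8
step 4: merge (HJV,M) at d=35/4, Q=-325/8; branch lengths HJV→13/16, M→127/16; new cluster HJMV
  updated: d(HJMV,UX)=185/16
step 5: merge (HJMV,UX) at d=185/16; branch lengths HJMV→185/32, UX→185/32; new cluster HJMUVX
final tree: ((((H:107/12,J:-35/12):109/16,V:107/16):13/16,M:127/16):185/32,(U:-31/8,X:71/8):185/32)
total length: 717/16

717/16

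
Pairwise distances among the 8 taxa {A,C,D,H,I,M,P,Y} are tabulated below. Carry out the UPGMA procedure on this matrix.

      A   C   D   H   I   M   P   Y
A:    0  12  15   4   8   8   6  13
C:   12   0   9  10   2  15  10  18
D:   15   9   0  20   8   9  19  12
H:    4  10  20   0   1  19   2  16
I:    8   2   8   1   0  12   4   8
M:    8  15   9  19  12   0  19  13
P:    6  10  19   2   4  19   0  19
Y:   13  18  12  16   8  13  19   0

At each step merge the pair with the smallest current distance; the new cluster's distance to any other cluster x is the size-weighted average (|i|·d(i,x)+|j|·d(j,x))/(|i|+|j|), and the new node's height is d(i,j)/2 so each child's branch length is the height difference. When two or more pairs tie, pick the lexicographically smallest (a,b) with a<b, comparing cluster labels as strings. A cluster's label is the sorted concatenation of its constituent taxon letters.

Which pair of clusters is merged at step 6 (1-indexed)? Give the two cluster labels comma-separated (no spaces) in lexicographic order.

1. join H+I (d=1) ⇒ HI; edges |H|=1/2, |I|=1/2
  updated: d(A,HI)=6, d(C,HI)=6, d(D,HI)=14, d(HI,M)=31/2, d(HI,P)=3, d(HI,Y)=12
2. join HI+P (d=3) ⇒ HIP; edges |HI|=1, |P|=3/2
  updated: d(A,HIP)=6, d(C,HIP)=22/3, d(D,HIP)=47/3, d(HIP,M)=50/3, d(HIP,Y)=43/3
3. join A+HIP (d=6) ⇒ AHIP; edges |A|=3, |HIP|=3/2
  updated: d(AHIP,C)=17/2, d(AHIP,D)=31/2, d(AHIP,M)=29/2, d(AHIP,Y)=14
4. join AHIP+C (d=17/2) ⇒ ACHIP; edges |AHIP|=5/4, |C|=17/4
  updated: d(ACHIP,D)=71/5, d(ACHIP,M)=73/5, d(ACHIP,Y)=74/5
5. join D+M (d=9) ⇒ DM; edges |D|=9/2, |M|=9/2
  updated: d(ACHIP,DM)=72/5, d(DM,Y)=25/2
6. join DM+Y (d=25/2) ⇒ DMY; edges |DM|=7/4, |Y|=25/4
  updated: d(ACHIP,DMY)=218/15
7. join ACHIP+DMY (d=218/15) ⇒ ACDHIMPY; edges |ACHIP|=181/60, |DMY|=61/60
final tree: (((A:3,((H:1/2,I:1/2):1,P:3/2):3/2):5/4,C:17/4):181/60,((D:9/2,M:9/2):7/4,Y:25/4):61/60)
total length: 518/15

DM,Y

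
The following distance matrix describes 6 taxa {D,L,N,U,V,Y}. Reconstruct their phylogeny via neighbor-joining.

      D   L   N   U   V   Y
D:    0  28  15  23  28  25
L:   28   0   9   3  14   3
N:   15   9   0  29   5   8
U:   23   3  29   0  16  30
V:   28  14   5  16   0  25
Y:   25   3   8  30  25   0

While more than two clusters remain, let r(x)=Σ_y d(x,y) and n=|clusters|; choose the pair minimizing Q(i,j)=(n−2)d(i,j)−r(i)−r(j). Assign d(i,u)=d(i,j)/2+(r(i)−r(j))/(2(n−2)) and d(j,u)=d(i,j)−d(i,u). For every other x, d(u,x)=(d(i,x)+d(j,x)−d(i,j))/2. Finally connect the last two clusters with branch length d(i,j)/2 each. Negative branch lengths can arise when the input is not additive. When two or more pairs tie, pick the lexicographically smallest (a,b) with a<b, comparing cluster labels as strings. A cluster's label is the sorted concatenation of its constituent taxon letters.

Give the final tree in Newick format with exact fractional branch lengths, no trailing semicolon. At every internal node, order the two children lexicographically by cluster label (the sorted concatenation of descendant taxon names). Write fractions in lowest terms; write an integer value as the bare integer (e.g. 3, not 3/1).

iteration 1: select L,U (d=3, Q=-146); attach at lengths (-4, 7); label the merged cluster LU
  updated: d(D,LU)=24, d(LU,N)=35/2, d(LU,V)=27/2, d(LU,Y)=15
iteration 2: select N,V (d=5, Q=-102); attach at lengths (-11/6, 41/6); label the merged cluster NV
  updated: d(D,NV)=19, d(LU,NV)=13, d(NV,Y)=14
iteration 3: select D,NV (d=19, Q=-76); attach at lengths (15, 4); label the merged cluster DNV
  updated: d(DNV,LU)=9, d(DNV,Y)=10
iteration 4: select DNV,LU (d=9, Q=-34); attach at lengths (2, 7); label the merged cluster DLNUV
  updated: d(DLNUV,Y)=8
iteration 5: select DLNUV,Y (d=8); attach at lengths (4, 4); label the merged cluster DLNUVY
final tree: (((D:15,(N:-11/6,V:41/6):4):2,(L:-4,U:7):7):4,Y:4)
total length: 44

(((D:15,(N:-11/6,V:41/6):4):2,(L:-4,U:7):7):4,Y:4)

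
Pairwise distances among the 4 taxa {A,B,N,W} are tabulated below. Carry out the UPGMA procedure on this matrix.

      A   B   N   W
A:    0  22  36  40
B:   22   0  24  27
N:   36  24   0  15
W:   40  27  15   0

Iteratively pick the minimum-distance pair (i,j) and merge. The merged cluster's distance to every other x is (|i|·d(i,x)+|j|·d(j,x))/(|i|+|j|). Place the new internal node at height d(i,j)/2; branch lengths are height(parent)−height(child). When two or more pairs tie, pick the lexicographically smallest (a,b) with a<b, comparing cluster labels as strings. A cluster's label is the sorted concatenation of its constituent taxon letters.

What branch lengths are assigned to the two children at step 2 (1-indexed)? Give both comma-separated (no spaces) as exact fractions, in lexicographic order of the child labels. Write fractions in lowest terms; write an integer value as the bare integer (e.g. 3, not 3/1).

11,11

step 1: merge (N,W) at d=15; branch lengths N→15/2, W→15/2; new cluster NW
  updated: d(A,NW)=38, d(B,NW)=51/2
step 2: merge (A,B) at d=22; branch lengths A→11, B→11; new cluster AB
  updated: d(AB,NW)=127/4
step 3: merge (AB,NW) at d=127/4; branch lengths AB→39/8, NW→67/8; new cluster ABNW
final tree: ((A:11,B:11):39/8,(N:15/2,W:15/2):67/8)
total length: 201/4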